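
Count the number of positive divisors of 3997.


3997 = 7^1 × 571^1
d(3997) = (1+1) × (1+1) = 4

4 divisors


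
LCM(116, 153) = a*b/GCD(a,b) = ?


GCD(116, 153) = 1
LCM = 116*153/1 = 17748/1 = 17748

LCM = 17748


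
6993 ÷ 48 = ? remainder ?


6993 = 48 * 145 + 33
Check: 6960 + 33 = 6993

q = 145, r = 33


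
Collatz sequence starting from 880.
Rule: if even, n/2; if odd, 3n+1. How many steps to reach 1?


880 → 440 → 220 → 110 → 55 → 166 → 83 → 250 → 125 → 376 → 188 → 94 → 47 → 142 → 71 → 214 → 107 → 322 → 161 → 484 → 242 → 121 → 364 → 182 → 91 → 274 → 137 → 412 → 206 → 103 → 310 → 155 → 466 → 233 → 700 → 350 → 175 → 526 → 263 → 790 → 395 → 1186 → 593 → 1780 → 890 → 445 → 1336 → 668 → 334 → 167 → 502 → 251 → 754 → 377 → 1132 → 566 → 283 → 850 → 425 → 1276 → 638 → 319 → 958 → 479 → 1438 → 719 → 2158 → 1079 → 3238 → 1619 → 4858 → 2429 → 7288 → 3644 → 1822 → 911 → 2734 → 1367 → 4102 → 2051 → 6154 → 3077 → 9232 → 4616 → 2308 → 1154 → 577 → 1732 → 866 → 433 → 1300 → 650 → 325 → 976 → 488 → 244 → 122 → 61 → 184 → 92 → 46 → 23 → 70 → 35 → 106 → 53 → 160 → 80 → 40 → 20 → 10 → 5 → 16 → 8 → 4 → 2 → 1
Total steps = 116

116 steps


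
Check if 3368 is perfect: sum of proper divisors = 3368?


Proper divisors of 3368: 1, 2, 4, 8, 421, 842, 1684
Sum = 1 + 2 + 4 + 8 + 421 + 842 + 1684 = 2962

No, 3368 is not perfect (2962 ≠ 3368)


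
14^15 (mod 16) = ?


14^1 mod 16 = 14
14^2 mod 16 = 4
14^3 mod 16 = 8
14^4 mod 16 = 0
14^5 mod 16 = 0
14^6 mod 16 = 0
14^7 mod 16 = 0
14^8 mod 16 = 0
14^9 mod 16 = 0
14^10 mod 16 = 0
14^11 mod 16 = 0
14^12 mod 16 = 0
14^13 mod 16 = 0
14^14 mod 16 = 0
14^15 mod 16 = 0


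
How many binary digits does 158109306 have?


158109306 in base 2 = 1001011011001000111001111010
Number of digits = 28

28 digits (base 2)


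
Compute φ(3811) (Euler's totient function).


3811 = 37 × 103
Prime factors: 37, 103
φ(3811) = 3811 × (1-1/37) × (1-1/103)
= 3811 × 36/37 × 102/103 = 3672

φ(3811) = 3672


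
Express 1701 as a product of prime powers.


1701 / 3 = 567
567 / 3 = 189
189 / 3 = 63
63 / 3 = 21
21 / 3 = 7
7 / 7 = 1
1701 = 3^5 × 7


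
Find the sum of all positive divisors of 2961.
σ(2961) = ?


Divisors of 2961: 1, 3, 7, 9, 21, 47, 63, 141, 329, 423, 987, 2961
Sum = 1 + 3 + 7 + 9 + 21 + 47 + 63 + 141 + 329 + 423 + 987 + 2961 = 4992

σ(2961) = 4992


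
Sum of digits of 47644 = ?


4 + 7 + 6 + 4 + 4 = 25


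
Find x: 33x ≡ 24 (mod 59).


GCD(33, 59) = 1, unique solution
a^(-1) mod 59 = 34
x = 34 * 24 mod 59 = 49

x ≡ 49 (mod 59)


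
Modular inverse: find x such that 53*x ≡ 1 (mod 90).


Use the extended Euclidean algorithm on (90, 53); each row r = 90*s + 53*t:
r=90, s=1, t=0
r=53, s=0, t=1
q=1: r=37, s=1, t=-1   [90*(1) + 53*(-1) = 37]
q=1: r=16, s=-1, t=2   [90*(-1) + 53*(2) = 16]
q=2: r=5, s=3, t=-5   [90*(3) + 53*(-5) = 5]
q=3: r=1, s=-10, t=17   [90*(-10) + 53*(17) = 1]
q=5: r=0, s=53, t=-90   [90*(53) + 53*(-90) = 0]
GCD = 1 with t = 17, so 53*(17) ≡ 1 (mod 90)
Inverse = 17 mod 90 = 17
Check: 53 * 17 = 901 ≡ 1 (mod 90)

53^(-1) ≡ 17 (mod 90)


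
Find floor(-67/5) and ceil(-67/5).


-67/5 = -13.4000
floor = -14
ceil = -13

floor = -14, ceil = -13


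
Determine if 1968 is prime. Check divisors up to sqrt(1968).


1968 / 2 = 984 (exact division)
1968 is NOT prime.

No, 1968 is not prime


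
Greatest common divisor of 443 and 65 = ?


443 = 6 * 65 + 53
65 = 1 * 53 + 12
53 = 4 * 12 + 5
12 = 2 * 5 + 2
5 = 2 * 2 + 1
2 = 2 * 1 + 0
GCD = 1


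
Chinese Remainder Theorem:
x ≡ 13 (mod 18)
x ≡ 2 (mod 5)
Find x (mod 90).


M = 18*5 = 90
M1 = M/18 = 5, M2 = M/5 = 18
M1^(-1) mod 18 = 11, M2^(-1) mod 5 = 2
x = 13*5*11 + 2*18*2 = 787
787 mod 90 = 67
Check: 67 mod 18 = 13 ✓, 67 mod 5 = 2 ✓

x ≡ 67 (mod 90)


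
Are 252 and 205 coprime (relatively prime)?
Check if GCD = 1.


Euclidean algorithm:
252 = 1 * 205 + 47
205 = 4 * 47 + 17
47 = 2 * 17 + 13
17 = 1 * 13 + 4
13 = 3 * 4 + 1
4 = 4 * 1 + 0
GCD(252, 205) = 1

Yes, coprime (GCD = 1)


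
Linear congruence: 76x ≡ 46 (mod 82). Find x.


GCD(76, 82) = 2 divides 46
Divide: 38x ≡ 23 (mod 41)
x ≡ 6 (mod 41)


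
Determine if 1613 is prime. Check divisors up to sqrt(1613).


Check divisors up to sqrt(1613) = 40.1622
No divisors found.
1613 is prime.

Yes, 1613 is prime


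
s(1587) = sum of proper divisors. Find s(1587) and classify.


Proper divisors: 1, 3, 23, 69, 529
Sum = 1 + 3 + 23 + 69 + 529 = 625
625 < 1587 → deficient

s(1587) = 625 (deficient)


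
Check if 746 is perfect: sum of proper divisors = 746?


Proper divisors of 746: 1, 2, 373
Sum = 1 + 2 + 373 = 376

No, 746 is not perfect (376 ≠ 746)


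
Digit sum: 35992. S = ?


3 + 5 + 9 + 9 + 2 = 28


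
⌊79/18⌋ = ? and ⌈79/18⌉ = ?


79/18 = 4.3889
floor = 4
ceil = 5

floor = 4, ceil = 5


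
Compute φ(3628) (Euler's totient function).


3628 = 2^2 × 907
Prime factors: 2, 907
φ(3628) = 3628 × (1-1/2) × (1-1/907)
= 3628 × 1/2 × 906/907 = 1812

φ(3628) = 1812


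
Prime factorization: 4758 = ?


4758 / 2 = 2379
2379 / 3 = 793
793 / 13 = 61
61 / 61 = 1
4758 = 2 × 3 × 13 × 61


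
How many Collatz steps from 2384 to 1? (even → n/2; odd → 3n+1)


2384 → 1192 → 596 → 298 → 149 → 448 → 224 → 112 → 56 → 28 → 14 → 7 → 22 → 11 → 34 → 17 → 52 → 26 → 13 → 40 → 20 → 10 → 5 → 16 → 8 → 4 → 2 → 1
Total steps = 27

27 steps


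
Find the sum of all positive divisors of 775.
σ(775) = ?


Divisors of 775: 1, 5, 25, 31, 155, 775
Sum = 1 + 5 + 25 + 31 + 155 + 775 = 992

σ(775) = 992


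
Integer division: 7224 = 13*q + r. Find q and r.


7224 = 13 * 555 + 9
Check: 7215 + 9 = 7224

q = 555, r = 9


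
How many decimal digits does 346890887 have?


346890887 has 9 digits in base 10
floor(log10(346890887)) + 1 = floor(8.5402) + 1 = 9

9 digits (base 10)


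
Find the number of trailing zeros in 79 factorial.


floor(79/5) = 15
floor(79/25) = 3
Total = 18

18 trailing zeros


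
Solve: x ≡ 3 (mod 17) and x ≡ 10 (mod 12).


M = 17*12 = 204
M1 = M/17 = 12, M2 = M/12 = 17
M1^(-1) mod 17 = 10, M2^(-1) mod 12 = 5
x = 3*12*10 + 10*17*5 = 1210
1210 mod 204 = 190
Check: 190 mod 17 = 3 ✓, 190 mod 12 = 10 ✓

x ≡ 190 (mod 204)


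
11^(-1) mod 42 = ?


Use the extended Euclidean algorithm on (42, 11); each row r = 42*s + 11*t:
r=42, s=1, t=0
r=11, s=0, t=1
q=3: r=9, s=1, t=-3   [42*(1) + 11*(-3) = 9]
q=1: r=2, s=-1, t=4   [42*(-1) + 11*(4) = 2]
q=4: r=1, s=5, t=-19   [42*(5) + 11*(-19) = 1]
q=2: r=0, s=-11, t=42   [42*(-11) + 11*(42) = 0]
GCD = 1 with t = -19, so 11*(-19) ≡ 1 (mod 42)
Inverse = -19 mod 42 = 23
Check: 11 * 23 = 253 ≡ 1 (mod 42)

11^(-1) ≡ 23 (mod 42)


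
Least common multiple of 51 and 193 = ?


GCD(51, 193) = 1
LCM = 51*193/1 = 9843/1 = 9843

LCM = 9843


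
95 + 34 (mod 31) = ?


95 + 34 = 129
129 mod 31 = 5


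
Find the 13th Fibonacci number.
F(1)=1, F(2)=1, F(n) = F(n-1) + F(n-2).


Sequence: 1, 1, 2, 3, 5, 8, 13, 21, 34, 55, 89, 144, 233
F(13) = 233


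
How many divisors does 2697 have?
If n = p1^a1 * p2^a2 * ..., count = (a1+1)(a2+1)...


2697 = 3^1 × 29^1 × 31^1
d(2697) = (1+1) × (1+1) × (1+1) = 8

8 divisors


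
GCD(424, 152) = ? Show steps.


424 = 2 * 152 + 120
152 = 1 * 120 + 32
120 = 3 * 32 + 24
32 = 1 * 24 + 8
24 = 3 * 8 + 0
GCD = 8


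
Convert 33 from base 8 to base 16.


33 (base 8) = 27 (decimal)
27 (decimal) = 1B (base 16)


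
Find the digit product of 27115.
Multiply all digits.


2 × 7 × 1 × 1 × 5 = 70


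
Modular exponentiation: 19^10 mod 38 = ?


19^1 mod 38 = 19
19^2 mod 38 = 19
19^3 mod 38 = 19
19^4 mod 38 = 19
19^5 mod 38 = 19
19^6 mod 38 = 19
19^7 mod 38 = 19
19^8 mod 38 = 19
19^9 mod 38 = 19
19^10 mod 38 = 19


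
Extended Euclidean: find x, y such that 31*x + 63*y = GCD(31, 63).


Tabular extended Euclidean (each row: r = 31*s + 63*t):
r=31, s=1, t=0
r=63, s=0, t=1
q=0: r=31, s=1, t=0   [31*(1) + 63*(0) = 31]
q=2: r=1, s=-2, t=1   [31*(-2) + 63*(1) = 1]
q=31: r=0, s=63, t=-31   [31*(63) + 63*(-31) = 0]
GCD = 1; from the row with r=1: x=-2, y=1
Check: 31*(-2) + 63*(1) = -62 + 63 = 1

GCD = 1, x = -2, y = 1


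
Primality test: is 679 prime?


679 / 7 = 97 (exact division)
679 is NOT prime.

No, 679 is not prime


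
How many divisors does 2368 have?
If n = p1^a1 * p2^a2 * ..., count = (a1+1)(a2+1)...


2368 = 2^6 × 37^1
d(2368) = (6+1) × (1+1) = 14

14 divisors


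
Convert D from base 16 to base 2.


D (base 16) = 13 (decimal)
13 (decimal) = 1101 (base 2)


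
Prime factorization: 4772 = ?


4772 / 2 = 2386
2386 / 2 = 1193
1193 / 1193 = 1
4772 = 2^2 × 1193


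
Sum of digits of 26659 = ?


2 + 6 + 6 + 5 + 9 = 28


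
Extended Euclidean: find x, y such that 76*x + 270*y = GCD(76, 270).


Tabular extended Euclidean (each row: r = 76*s + 270*t):
r=76, s=1, t=0
r=270, s=0, t=1
q=0: r=76, s=1, t=0   [76*(1) + 270*(0) = 76]
q=3: r=42, s=-3, t=1   [76*(-3) + 270*(1) = 42]
q=1: r=34, s=4, t=-1   [76*(4) + 270*(-1) = 34]
q=1: r=8, s=-7, t=2   [76*(-7) + 270*(2) = 8]
q=4: r=2, s=32, t=-9   [76*(32) + 270*(-9) = 2]
q=4: r=0, s=-135, t=38   [76*(-135) + 270*(38) = 0]
GCD = 2; from the row with r=2: x=32, y=-9
Check: 76*(32) + 270*(-9) = 2432 - 2430 = 2

GCD = 2, x = 32, y = -9


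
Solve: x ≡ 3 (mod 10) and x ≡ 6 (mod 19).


M = 10*19 = 190
M1 = M/10 = 19, M2 = M/19 = 10
M1^(-1) mod 10 = 9, M2^(-1) mod 19 = 2
x = 3*19*9 + 6*10*2 = 633
633 mod 190 = 63
Check: 63 mod 10 = 3 ✓, 63 mod 19 = 6 ✓

x ≡ 63 (mod 190)


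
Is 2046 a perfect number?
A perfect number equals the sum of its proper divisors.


Proper divisors of 2046: 1, 2, 3, 6, 11, 22, 31, 33, 62, 66, 93, 186, 341, 682, 1023
Sum = 1 + 2 + 3 + 6 + 11 + 22 + 31 + 33 + 62 + 66 + 93 + 186 + 341 + 682 + 1023 = 2562

No, 2046 is not perfect (2562 ≠ 2046)


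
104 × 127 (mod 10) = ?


104 × 127 = 13208
13208 mod 10 = 8


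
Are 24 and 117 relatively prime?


Euclidean algorithm:
117 = 4 * 24 + 21
24 = 1 * 21 + 3
21 = 7 * 3 + 0
GCD(24, 117) = 3

No, not coprime (GCD = 3)


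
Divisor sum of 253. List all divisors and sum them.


Divisors of 253: 1, 11, 23, 253
Sum = 1 + 11 + 23 + 253 = 288

σ(253) = 288


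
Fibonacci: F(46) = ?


Sequence: 1, 1, 2, 3, 5, 8, 13, 21, 34, 55, 89, 144, 233, 377, 610, 987, 1597, 2584, 4181, 6765, 10946, 17711, 28657, 46368, 75025, 121393, 196418, 317811, 514229, 832040, 1346269, 2178309, 3524578, 5702887, 9227465, 14930352, 24157817, 39088169, 63245986, 102334155, 165580141, 267914296, 433494437, 701408733, 1134903170, 1836311903
F(46) = 1836311903


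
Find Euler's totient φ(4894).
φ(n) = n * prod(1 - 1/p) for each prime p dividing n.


4894 = 2 × 2447
Prime factors: 2, 2447
φ(4894) = 4894 × (1-1/2) × (1-1/2447)
= 4894 × 1/2 × 2446/2447 = 2446

φ(4894) = 2446


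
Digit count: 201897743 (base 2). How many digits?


201897743 in base 2 = 1100000010001011011100001111
Number of digits = 28

28 digits (base 2)


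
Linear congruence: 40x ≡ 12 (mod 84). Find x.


GCD(40, 84) = 4 divides 12
Divide: 10x ≡ 3 (mod 21)
x ≡ 15 (mod 21)


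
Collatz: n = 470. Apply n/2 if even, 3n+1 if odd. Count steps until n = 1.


470 → 235 → 706 → 353 → 1060 → 530 → 265 → 796 → 398 → 199 → 598 → 299 → 898 → 449 → 1348 → 674 → 337 → 1012 → 506 → 253 → 760 → 380 → 190 → 95 → 286 → 143 → 430 → 215 → 646 → 323 → 970 → 485 → 1456 → 728 → 364 → 182 → 91 → 274 → 137 → 412 → 206 → 103 → 310 → 155 → 466 → 233 → 700 → 350 → 175 → 526 → 263 → 790 → 395 → 1186 → 593 → 1780 → 890 → 445 → 1336 → 668 → 334 → 167 → 502 → 251 → 754 → 377 → 1132 → 566 → 283 → 850 → 425 → 1276 → 638 → 319 → 958 → 479 → 1438 → 719 → 2158 → 1079 → 3238 → 1619 → 4858 → 2429 → 7288 → 3644 → 1822 → 911 → 2734 → 1367 → 4102 → 2051 → 6154 → 3077 → 9232 → 4616 → 2308 → 1154 → 577 → 1732 → 866 → 433 → 1300 → 650 → 325 → 976 → 488 → 244 → 122 → 61 → 184 → 92 → 46 → 23 → 70 → 35 → 106 → 53 → 160 → 80 → 40 → 20 → 10 → 5 → 16 → 8 → 4 → 2 → 1
Total steps = 128

128 steps


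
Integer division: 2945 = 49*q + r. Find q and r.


2945 = 49 * 60 + 5
Check: 2940 + 5 = 2945

q = 60, r = 5


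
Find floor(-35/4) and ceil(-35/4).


-35/4 = -8.7500
floor = -9
ceil = -8

floor = -9, ceil = -8


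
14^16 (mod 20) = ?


14^1 mod 20 = 14
14^2 mod 20 = 16
14^3 mod 20 = 4
14^4 mod 20 = 16
14^5 mod 20 = 4
14^6 mod 20 = 16
14^7 mod 20 = 4
14^8 mod 20 = 16
14^9 mod 20 = 4
14^10 mod 20 = 16
14^11 mod 20 = 4
14^12 mod 20 = 16
14^13 mod 20 = 4
14^14 mod 20 = 16
14^15 mod 20 = 4
14^16 mod 20 = 16


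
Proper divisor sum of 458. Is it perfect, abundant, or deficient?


Proper divisors: 1, 2, 229
Sum = 1 + 2 + 229 = 232
232 < 458 → deficient

s(458) = 232 (deficient)


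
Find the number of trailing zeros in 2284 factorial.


floor(2284/5) = 456
floor(2284/25) = 91
floor(2284/125) = 18
floor(2284/625) = 3
Total = 568

568 trailing zeros


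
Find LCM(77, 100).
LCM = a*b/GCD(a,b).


GCD(77, 100) = 1
LCM = 77*100/1 = 7700/1 = 7700

LCM = 7700


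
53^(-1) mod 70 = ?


Use the extended Euclidean algorithm on (70, 53); each row r = 70*s + 53*t:
r=70, s=1, t=0
r=53, s=0, t=1
q=1: r=17, s=1, t=-1   [70*(1) + 53*(-1) = 17]
q=3: r=2, s=-3, t=4   [70*(-3) + 53*(4) = 2]
q=8: r=1, s=25, t=-33   [70*(25) + 53*(-33) = 1]
q=2: r=0, s=-53, t=70   [70*(-53) + 53*(70) = 0]
GCD = 1 with t = -33, so 53*(-33) ≡ 1 (mod 70)
Inverse = -33 mod 70 = 37
Check: 53 * 37 = 1961 ≡ 1 (mod 70)

53^(-1) ≡ 37 (mod 70)


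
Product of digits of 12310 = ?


1 × 2 × 3 × 1 × 0 = 0


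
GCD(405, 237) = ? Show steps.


405 = 1 * 237 + 168
237 = 1 * 168 + 69
168 = 2 * 69 + 30
69 = 2 * 30 + 9
30 = 3 * 9 + 3
9 = 3 * 3 + 0
GCD = 3


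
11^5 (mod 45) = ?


11^1 mod 45 = 11
11^2 mod 45 = 31
11^3 mod 45 = 26
11^4 mod 45 = 16
11^5 mod 45 = 41


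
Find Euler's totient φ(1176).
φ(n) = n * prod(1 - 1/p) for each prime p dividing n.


1176 = 2^3 × 3 × 7^2
Prime factors: 2, 3, 7
φ(1176) = 1176 × (1-1/2) × (1-1/3) × (1-1/7)
= 1176 × 1/2 × 2/3 × 6/7 = 336

φ(1176) = 336


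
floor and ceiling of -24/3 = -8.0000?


-24/3 = -8.0000
floor = -8
ceil = -8

floor = -8, ceil = -8


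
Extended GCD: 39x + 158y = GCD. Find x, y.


Tabular extended Euclidean (each row: r = 39*s + 158*t):
r=39, s=1, t=0
r=158, s=0, t=1
q=0: r=39, s=1, t=0   [39*(1) + 158*(0) = 39]
q=4: r=2, s=-4, t=1   [39*(-4) + 158*(1) = 2]
q=19: r=1, s=77, t=-19   [39*(77) + 158*(-19) = 1]
q=2: r=0, s=-158, t=39   [39*(-158) + 158*(39) = 0]
GCD = 1; from the row with r=1: x=77, y=-19
Check: 39*(77) + 158*(-19) = 3003 - 3002 = 1

GCD = 1, x = 77, y = -19


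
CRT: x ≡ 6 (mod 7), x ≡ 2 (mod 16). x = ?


M = 7*16 = 112
M1 = M/7 = 16, M2 = M/16 = 7
M1^(-1) mod 7 = 4, M2^(-1) mod 16 = 7
x = 6*16*4 + 2*7*7 = 482
482 mod 112 = 34
Check: 34 mod 7 = 6 ✓, 34 mod 16 = 2 ✓

x ≡ 34 (mod 112)


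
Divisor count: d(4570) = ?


4570 = 2^1 × 5^1 × 457^1
d(4570) = (1+1) × (1+1) × (1+1) = 8

8 divisors


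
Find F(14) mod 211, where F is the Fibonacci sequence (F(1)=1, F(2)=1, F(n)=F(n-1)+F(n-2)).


F(k) mod 211 for k=1..14:
1, 1, 2, 3, 5, 8, 13, 21, 34, 55, 89, 144, 22, 166
F(14) mod 211 = 166


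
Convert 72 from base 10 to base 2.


72 (base 10) = 72 (decimal)
72 (decimal) = 1001000 (base 2)


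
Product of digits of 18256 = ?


1 × 8 × 2 × 5 × 6 = 480


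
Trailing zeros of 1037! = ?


floor(1037/5) = 207
floor(1037/25) = 41
floor(1037/125) = 8
floor(1037/625) = 1
Total = 257

257 trailing zeros


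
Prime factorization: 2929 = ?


2929 / 29 = 101
101 / 101 = 1
2929 = 29 × 101


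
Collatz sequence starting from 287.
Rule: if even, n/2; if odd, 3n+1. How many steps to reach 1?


287 → 862 → 431 → 1294 → 647 → 1942 → 971 → 2914 → 1457 → 4372 → 2186 → 1093 → 3280 → 1640 → 820 → 410 → 205 → 616 → 308 → 154 → 77 → 232 → 116 → 58 → 29 → 88 → 44 → 22 → 11 → 34 → 17 → 52 → 26 → 13 → 40 → 20 → 10 → 5 → 16 → 8 → 4 → 2 → 1
Total steps = 42

42 steps


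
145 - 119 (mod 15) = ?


145 - 119 = 26
26 mod 15 = 11


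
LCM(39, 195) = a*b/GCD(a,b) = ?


GCD(39, 195) = 39
LCM = 39*195/39 = 7605/39 = 195

LCM = 195


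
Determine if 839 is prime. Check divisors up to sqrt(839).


Check divisors up to sqrt(839) = 28.9655
No divisors found.
839 is prime.

Yes, 839 is prime


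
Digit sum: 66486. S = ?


6 + 6 + 4 + 8 + 6 = 30


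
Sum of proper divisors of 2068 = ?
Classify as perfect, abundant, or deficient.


Proper divisors: 1, 2, 4, 11, 22, 44, 47, 94, 188, 517, 1034
Sum = 1 + 2 + 4 + 11 + 22 + 44 + 47 + 94 + 188 + 517 + 1034 = 1964
1964 < 2068 → deficient

s(2068) = 1964 (deficient)


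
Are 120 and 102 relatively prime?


Euclidean algorithm:
120 = 1 * 102 + 18
102 = 5 * 18 + 12
18 = 1 * 12 + 6
12 = 2 * 6 + 0
GCD(120, 102) = 6

No, not coprime (GCD = 6)


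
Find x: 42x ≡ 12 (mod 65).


GCD(42, 65) = 1, unique solution
a^(-1) mod 65 = 48
x = 48 * 12 mod 65 = 56

x ≡ 56 (mod 65)


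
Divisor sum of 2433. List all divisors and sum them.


Divisors of 2433: 1, 3, 811, 2433
Sum = 1 + 3 + 811 + 2433 = 3248

σ(2433) = 3248


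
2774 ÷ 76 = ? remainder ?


2774 = 76 * 36 + 38
Check: 2736 + 38 = 2774

q = 36, r = 38


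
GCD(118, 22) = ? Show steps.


118 = 5 * 22 + 8
22 = 2 * 8 + 6
8 = 1 * 6 + 2
6 = 3 * 2 + 0
GCD = 2


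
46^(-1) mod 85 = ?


Use the extended Euclidean algorithm on (85, 46); each row r = 85*s + 46*t:
r=85, s=1, t=0
r=46, s=0, t=1
q=1: r=39, s=1, t=-1   [85*(1) + 46*(-1) = 39]
q=1: r=7, s=-1, t=2   [85*(-1) + 46*(2) = 7]
q=5: r=4, s=6, t=-11   [85*(6) + 46*(-11) = 4]
q=1: r=3, s=-7, t=13   [85*(-7) + 46*(13) = 3]
q=1: r=1, s=13, t=-24   [85*(13) + 46*(-24) = 1]
q=3: r=0, s=-46, t=85   [85*(-46) + 46*(85) = 0]
GCD = 1 with t = -24, so 46*(-24) ≡ 1 (mod 85)
Inverse = -24 mod 85 = 61
Check: 46 * 61 = 2806 ≡ 1 (mod 85)

46^(-1) ≡ 61 (mod 85)


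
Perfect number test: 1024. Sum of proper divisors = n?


Proper divisors of 1024: 1, 2, 4, 8, 16, 32, 64, 128, 256, 512
Sum = 1 + 2 + 4 + 8 + 16 + 32 + 64 + 128 + 256 + 512 = 1023

No, 1024 is not perfect (1023 ≠ 1024)


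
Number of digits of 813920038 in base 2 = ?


813920038 in base 2 = 110000100000110110111100100110
Number of digits = 30

30 digits (base 2)


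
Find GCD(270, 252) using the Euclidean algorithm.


270 = 1 * 252 + 18
252 = 14 * 18 + 0
GCD = 18


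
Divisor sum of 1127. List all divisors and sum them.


Divisors of 1127: 1, 7, 23, 49, 161, 1127
Sum = 1 + 7 + 23 + 49 + 161 + 1127 = 1368

σ(1127) = 1368


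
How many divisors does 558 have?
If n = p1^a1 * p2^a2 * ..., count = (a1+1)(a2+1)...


558 = 2^1 × 3^2 × 31^1
d(558) = (1+1) × (2+1) × (1+1) = 12

12 divisors


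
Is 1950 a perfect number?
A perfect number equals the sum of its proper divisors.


Proper divisors of 1950: 1, 2, 3, 5, 6, 10, 13, 15, 25, 26, 30, 39, 50, 65, 75, 78, 130, 150, 195, 325, 390, 650, 975
Sum = 1 + 2 + 3 + 5 + 6 + 10 + 13 + 15 + 25 + 26 + 30 + 39 + 50 + 65 + 75 + 78 + 130 + 150 + 195 + 325 + 390 + 650 + 975 = 3258

No, 1950 is not perfect (3258 ≠ 1950)


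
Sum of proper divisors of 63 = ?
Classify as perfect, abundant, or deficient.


Proper divisors: 1, 3, 7, 9, 21
Sum = 1 + 3 + 7 + 9 + 21 = 41
41 < 63 → deficient

s(63) = 41 (deficient)


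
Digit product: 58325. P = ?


5 × 8 × 3 × 2 × 5 = 1200


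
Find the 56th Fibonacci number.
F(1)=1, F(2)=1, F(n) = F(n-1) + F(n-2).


Sequence: 1, 1, 2, 3, 5, 8, 13, 21, 34, 55, 89, 144, 233, 377, 610, 987, 1597, 2584, 4181, 6765, 10946, 17711, 28657, 46368, 75025, 121393, 196418, 317811, 514229, 832040, 1346269, 2178309, 3524578, 5702887, 9227465, 14930352, 24157817, 39088169, 63245986, 102334155, 165580141, 267914296, 433494437, 701408733, 1134903170, 1836311903, 2971215073, 4807526976, 7778742049, 12586269025, 20365011074, 32951280099, 53316291173, 86267571272, 139583862445, 225851433717
F(56) = 225851433717


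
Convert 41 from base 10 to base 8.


41 (base 10) = 41 (decimal)
41 (decimal) = 51 (base 8)


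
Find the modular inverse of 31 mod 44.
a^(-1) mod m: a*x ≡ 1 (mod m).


Use the extended Euclidean algorithm on (44, 31); each row r = 44*s + 31*t:
r=44, s=1, t=0
r=31, s=0, t=1
q=1: r=13, s=1, t=-1   [44*(1) + 31*(-1) = 13]
q=2: r=5, s=-2, t=3   [44*(-2) + 31*(3) = 5]
q=2: r=3, s=5, t=-7   [44*(5) + 31*(-7) = 3]
q=1: r=2, s=-7, t=10   [44*(-7) + 31*(10) = 2]
q=1: r=1, s=12, t=-17   [44*(12) + 31*(-17) = 1]
q=2: r=0, s=-31, t=44   [44*(-31) + 31*(44) = 0]
GCD = 1 with t = -17, so 31*(-17) ≡ 1 (mod 44)
Inverse = -17 mod 44 = 27
Check: 31 * 27 = 837 ≡ 1 (mod 44)

31^(-1) ≡ 27 (mod 44)


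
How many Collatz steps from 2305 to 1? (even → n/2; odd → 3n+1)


2305 → 6916 → 3458 → 1729 → 5188 → 2594 → 1297 → 3892 → 1946 → 973 → 2920 → 1460 → 730 → 365 → 1096 → 548 → 274 → 137 → 412 → 206 → 103 → 310 → 155 → 466 → 233 → 700 → 350 → 175 → 526 → 263 → 790 → 395 → 1186 → 593 → 1780 → 890 → 445 → 1336 → 668 → 334 → 167 → 502 → 251 → 754 → 377 → 1132 → 566 → 283 → 850 → 425 → 1276 → 638 → 319 → 958 → 479 → 1438 → 719 → 2158 → 1079 → 3238 → 1619 → 4858 → 2429 → 7288 → 3644 → 1822 → 911 → 2734 → 1367 → 4102 → 2051 → 6154 → 3077 → 9232 → 4616 → 2308 → 1154 → 577 → 1732 → 866 → 433 → 1300 → 650 → 325 → 976 → 488 → 244 → 122 → 61 → 184 → 92 → 46 → 23 → 70 → 35 → 106 → 53 → 160 → 80 → 40 → 20 → 10 → 5 → 16 → 8 → 4 → 2 → 1
Total steps = 107

107 steps


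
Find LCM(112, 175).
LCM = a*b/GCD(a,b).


GCD(112, 175) = 7
LCM = 112*175/7 = 19600/7 = 2800

LCM = 2800


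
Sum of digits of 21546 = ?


2 + 1 + 5 + 4 + 6 = 18


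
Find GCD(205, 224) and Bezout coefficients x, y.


Tabular extended Euclidean (each row: r = 205*s + 224*t):
r=205, s=1, t=0
r=224, s=0, t=1
q=0: r=205, s=1, t=0   [205*(1) + 224*(0) = 205]
q=1: r=19, s=-1, t=1   [205*(-1) + 224*(1) = 19]
q=10: r=15, s=11, t=-10   [205*(11) + 224*(-10) = 15]
q=1: r=4, s=-12, t=11   [205*(-12) + 224*(11) = 4]
q=3: r=3, s=47, t=-43   [205*(47) + 224*(-43) = 3]
q=1: r=1, s=-59, t=54   [205*(-59) + 224*(54) = 1]
q=3: r=0, s=224, t=-205   [205*(224) + 224*(-205) = 0]
GCD = 1; from the row with r=1: x=-59, y=54
Check: 205*(-59) + 224*(54) = -12095 + 12096 = 1

GCD = 1, x = -59, y = 54


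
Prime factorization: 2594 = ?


2594 / 2 = 1297
1297 / 1297 = 1
2594 = 2 × 1297


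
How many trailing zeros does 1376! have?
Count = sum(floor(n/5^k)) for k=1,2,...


floor(1376/5) = 275
floor(1376/25) = 55
floor(1376/125) = 11
floor(1376/625) = 2
Total = 343

343 trailing zeros


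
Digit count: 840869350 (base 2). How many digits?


840869350 in base 2 = 110010000111101010010111100110
Number of digits = 30

30 digits (base 2)


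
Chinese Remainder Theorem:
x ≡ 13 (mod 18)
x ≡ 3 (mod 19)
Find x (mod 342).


M = 18*19 = 342
M1 = M/18 = 19, M2 = M/19 = 18
M1^(-1) mod 18 = 1, M2^(-1) mod 19 = 18
x = 13*19*1 + 3*18*18 = 1219
1219 mod 342 = 193
Check: 193 mod 18 = 13 ✓, 193 mod 19 = 3 ✓

x ≡ 193 (mod 342)


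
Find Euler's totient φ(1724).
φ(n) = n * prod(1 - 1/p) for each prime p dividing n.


1724 = 2^2 × 431
Prime factors: 2, 431
φ(1724) = 1724 × (1-1/2) × (1-1/431)
= 1724 × 1/2 × 430/431 = 860

φ(1724) = 860


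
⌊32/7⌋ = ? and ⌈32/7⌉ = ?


32/7 = 4.5714
floor = 4
ceil = 5

floor = 4, ceil = 5


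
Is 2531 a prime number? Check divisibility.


Check divisors up to sqrt(2531) = 50.3090
No divisors found.
2531 is prime.

Yes, 2531 is prime


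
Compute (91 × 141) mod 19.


91 × 141 = 12831
12831 mod 19 = 6


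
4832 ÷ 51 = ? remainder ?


4832 = 51 * 94 + 38
Check: 4794 + 38 = 4832

q = 94, r = 38


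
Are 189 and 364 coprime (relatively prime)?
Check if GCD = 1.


Euclidean algorithm:
364 = 1 * 189 + 175
189 = 1 * 175 + 14
175 = 12 * 14 + 7
14 = 2 * 7 + 0
GCD(189, 364) = 7

No, not coprime (GCD = 7)


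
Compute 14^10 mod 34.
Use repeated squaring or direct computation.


14^1 mod 34 = 14
14^2 mod 34 = 26
14^3 mod 34 = 24
14^4 mod 34 = 30
14^5 mod 34 = 12
14^6 mod 34 = 32
14^7 mod 34 = 6
14^8 mod 34 = 16
14^9 mod 34 = 20
14^10 mod 34 = 8


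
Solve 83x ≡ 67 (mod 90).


GCD(83, 90) = 1, unique solution
a^(-1) mod 90 = 77
x = 77 * 67 mod 90 = 29

x ≡ 29 (mod 90)


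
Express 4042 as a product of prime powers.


4042 / 2 = 2021
2021 / 43 = 47
47 / 47 = 1
4042 = 2 × 43 × 47


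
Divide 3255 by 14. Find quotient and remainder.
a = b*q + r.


3255 = 14 * 232 + 7
Check: 3248 + 7 = 3255

q = 232, r = 7


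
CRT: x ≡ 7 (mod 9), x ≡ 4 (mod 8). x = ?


M = 9*8 = 72
M1 = M/9 = 8, M2 = M/8 = 9
M1^(-1) mod 9 = 8, M2^(-1) mod 8 = 1
x = 7*8*8 + 4*9*1 = 484
484 mod 72 = 52
Check: 52 mod 9 = 7 ✓, 52 mod 8 = 4 ✓

x ≡ 52 (mod 72)


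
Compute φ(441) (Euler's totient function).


441 = 3^2 × 7^2
Prime factors: 3, 7
φ(441) = 441 × (1-1/3) × (1-1/7)
= 441 × 2/3 × 6/7 = 252

φ(441) = 252


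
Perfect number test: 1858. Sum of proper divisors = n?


Proper divisors of 1858: 1, 2, 929
Sum = 1 + 2 + 929 = 932

No, 1858 is not perfect (932 ≠ 1858)


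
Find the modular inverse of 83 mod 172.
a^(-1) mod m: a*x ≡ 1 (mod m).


Use the extended Euclidean algorithm on (172, 83); each row r = 172*s + 83*t:
r=172, s=1, t=0
r=83, s=0, t=1
q=2: r=6, s=1, t=-2   [172*(1) + 83*(-2) = 6]
q=13: r=5, s=-13, t=27   [172*(-13) + 83*(27) = 5]
q=1: r=1, s=14, t=-29   [172*(14) + 83*(-29) = 1]
q=5: r=0, s=-83, t=172   [172*(-83) + 83*(172) = 0]
GCD = 1 with t = -29, so 83*(-29) ≡ 1 (mod 172)
Inverse = -29 mod 172 = 143
Check: 83 * 143 = 11869 ≡ 1 (mod 172)

83^(-1) ≡ 143 (mod 172)


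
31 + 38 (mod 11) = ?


31 + 38 = 69
69 mod 11 = 3


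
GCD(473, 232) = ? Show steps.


473 = 2 * 232 + 9
232 = 25 * 9 + 7
9 = 1 * 7 + 2
7 = 3 * 2 + 1
2 = 2 * 1 + 0
GCD = 1


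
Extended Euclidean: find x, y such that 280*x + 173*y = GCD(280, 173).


Tabular extended Euclidean (each row: r = 280*s + 173*t):
r=280, s=1, t=0
r=173, s=0, t=1
q=1: r=107, s=1, t=-1   [280*(1) + 173*(-1) = 107]
q=1: r=66, s=-1, t=2   [280*(-1) + 173*(2) = 66]
q=1: r=41, s=2, t=-3   [280*(2) + 173*(-3) = 41]
q=1: r=25, s=-3, t=5   [280*(-3) + 173*(5) = 25]
q=1: r=16, s=5, t=-8   [280*(5) + 173*(-8) = 16]
q=1: r=9, s=-8, t=13   [280*(-8) + 173*(13) = 9]
q=1: r=7, s=13, t=-21   [280*(13) + 173*(-21) = 7]
q=1: r=2, s=-21, t=34   [280*(-21) + 173*(34) = 2]
q=3: r=1, s=76, t=-123   [280*(76) + 173*(-123) = 1]
q=2: r=0, s=-173, t=280   [280*(-173) + 173*(280) = 0]
GCD = 1; from the row with r=1: x=76, y=-123
Check: 280*(76) + 173*(-123) = 21280 - 21279 = 1

GCD = 1, x = 76, y = -123


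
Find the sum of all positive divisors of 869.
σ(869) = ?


Divisors of 869: 1, 11, 79, 869
Sum = 1 + 11 + 79 + 869 = 960

σ(869) = 960


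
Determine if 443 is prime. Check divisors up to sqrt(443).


Check divisors up to sqrt(443) = 21.0476
No divisors found.
443 is prime.

Yes, 443 is prime


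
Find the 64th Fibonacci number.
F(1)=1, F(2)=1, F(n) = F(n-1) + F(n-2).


Sequence: 1, 1, 2, 3, 5, 8, 13, 21, 34, 55, 89, 144, 233, 377, 610, 987, 1597, 2584, 4181, 6765, 10946, 17711, 28657, 46368, 75025, 121393, 196418, 317811, 514229, 832040, 1346269, 2178309, 3524578, 5702887, 9227465, 14930352, 24157817, 39088169, 63245986, 102334155, 165580141, 267914296, 433494437, 701408733, 1134903170, 1836311903, 2971215073, 4807526976, 7778742049, 12586269025, 20365011074, 32951280099, 53316291173, 86267571272, 139583862445, 225851433717, 365435296162, 591286729879, 956722026041, 1548008755920, 2504730781961, 4052739537881, 6557470319842, 10610209857723
F(64) = 10610209857723


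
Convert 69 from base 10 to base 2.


69 (base 10) = 69 (decimal)
69 (decimal) = 1000101 (base 2)


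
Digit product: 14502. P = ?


1 × 4 × 5 × 0 × 2 = 0


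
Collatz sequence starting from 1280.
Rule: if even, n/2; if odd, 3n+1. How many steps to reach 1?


1280 → 640 → 320 → 160 → 80 → 40 → 20 → 10 → 5 → 16 → 8 → 4 → 2 → 1
Total steps = 13

13 steps


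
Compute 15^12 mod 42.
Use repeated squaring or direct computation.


15^1 mod 42 = 15
15^2 mod 42 = 15
15^3 mod 42 = 15
15^4 mod 42 = 15
15^5 mod 42 = 15
15^6 mod 42 = 15
15^7 mod 42 = 15
15^8 mod 42 = 15
15^9 mod 42 = 15
15^10 mod 42 = 15
15^11 mod 42 = 15
15^12 mod 42 = 15


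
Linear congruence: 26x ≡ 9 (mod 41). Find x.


GCD(26, 41) = 1, unique solution
a^(-1) mod 41 = 30
x = 30 * 9 mod 41 = 24

x ≡ 24 (mod 41)


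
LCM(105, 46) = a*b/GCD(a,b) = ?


GCD(105, 46) = 1
LCM = 105*46/1 = 4830/1 = 4830

LCM = 4830


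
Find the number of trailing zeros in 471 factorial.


floor(471/5) = 94
floor(471/25) = 18
floor(471/125) = 3
Total = 115

115 trailing zeros


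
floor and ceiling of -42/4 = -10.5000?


-42/4 = -10.5000
floor = -11
ceil = -10

floor = -11, ceil = -10


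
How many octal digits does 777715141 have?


777715141 in base 8 = 5626576705
Number of digits = 10

10 digits (base 8)


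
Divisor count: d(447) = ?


447 = 3^1 × 149^1
d(447) = (1+1) × (1+1) = 4

4 divisors


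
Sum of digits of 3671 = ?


3 + 6 + 7 + 1 = 17


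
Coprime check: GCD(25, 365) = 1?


Euclidean algorithm:
365 = 14 * 25 + 15
25 = 1 * 15 + 10
15 = 1 * 10 + 5
10 = 2 * 5 + 0
GCD(25, 365) = 5

No, not coprime (GCD = 5)


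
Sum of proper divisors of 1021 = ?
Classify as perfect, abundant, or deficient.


Proper divisors: 1
Sum = 1 = 1
1 < 1021 → deficient

s(1021) = 1 (deficient)


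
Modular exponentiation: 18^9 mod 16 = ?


18^1 mod 16 = 2
18^2 mod 16 = 4
18^3 mod 16 = 8
18^4 mod 16 = 0
18^5 mod 16 = 0
18^6 mod 16 = 0
18^7 mod 16 = 0
18^8 mod 16 = 0
18^9 mod 16 = 0


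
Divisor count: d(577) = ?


577 = 577^1
d(577) = (1+1) = 2

2 divisors


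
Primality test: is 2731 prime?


Check divisors up to sqrt(2731) = 52.2590
No divisors found.
2731 is prime.

Yes, 2731 is prime


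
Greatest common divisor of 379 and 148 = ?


379 = 2 * 148 + 83
148 = 1 * 83 + 65
83 = 1 * 65 + 18
65 = 3 * 18 + 11
18 = 1 * 11 + 7
11 = 1 * 7 + 4
7 = 1 * 4 + 3
4 = 1 * 3 + 1
3 = 3 * 1 + 0
GCD = 1


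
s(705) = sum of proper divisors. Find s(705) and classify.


Proper divisors: 1, 3, 5, 15, 47, 141, 235
Sum = 1 + 3 + 5 + 15 + 47 + 141 + 235 = 447
447 < 705 → deficient

s(705) = 447 (deficient)


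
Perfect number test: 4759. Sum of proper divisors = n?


Proper divisors of 4759: 1
Sum = 1 = 1

No, 4759 is not perfect (1 ≠ 4759)


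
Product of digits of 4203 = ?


4 × 2 × 0 × 3 = 0


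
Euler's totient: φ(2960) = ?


2960 = 2^4 × 5 × 37
Prime factors: 2, 5, 37
φ(2960) = 2960 × (1-1/2) × (1-1/5) × (1-1/37)
= 2960 × 1/2 × 4/5 × 36/37 = 1152

φ(2960) = 1152


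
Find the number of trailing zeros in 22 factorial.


floor(22/5) = 4
Total = 4

4 trailing zeros


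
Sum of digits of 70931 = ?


7 + 0 + 9 + 3 + 1 = 20


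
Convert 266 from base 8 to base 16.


266 (base 8) = 182 (decimal)
182 (decimal) = B6 (base 16)


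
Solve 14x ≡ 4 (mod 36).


GCD(14, 36) = 2 divides 4
Divide: 7x ≡ 2 (mod 18)
x ≡ 8 (mod 18)


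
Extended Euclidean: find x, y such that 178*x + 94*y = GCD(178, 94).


Tabular extended Euclidean (each row: r = 178*s + 94*t):
r=178, s=1, t=0
r=94, s=0, t=1
q=1: r=84, s=1, t=-1   [178*(1) + 94*(-1) = 84]
q=1: r=10, s=-1, t=2   [178*(-1) + 94*(2) = 10]
q=8: r=4, s=9, t=-17   [178*(9) + 94*(-17) = 4]
q=2: r=2, s=-19, t=36   [178*(-19) + 94*(36) = 2]
q=2: r=0, s=47, t=-89   [178*(47) + 94*(-89) = 0]
GCD = 2; from the row with r=2: x=-19, y=36
Check: 178*(-19) + 94*(36) = -3382 + 3384 = 2

GCD = 2, x = -19, y = 36


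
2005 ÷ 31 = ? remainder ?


2005 = 31 * 64 + 21
Check: 1984 + 21 = 2005

q = 64, r = 21


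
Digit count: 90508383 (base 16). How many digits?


90508383 in base 16 = 5650C5F
Number of digits = 7

7 digits (base 16)


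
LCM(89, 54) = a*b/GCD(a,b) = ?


GCD(89, 54) = 1
LCM = 89*54/1 = 4806/1 = 4806

LCM = 4806


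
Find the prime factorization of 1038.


1038 / 2 = 519
519 / 3 = 173
173 / 173 = 1
1038 = 2 × 3 × 173


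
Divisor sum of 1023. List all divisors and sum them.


Divisors of 1023: 1, 3, 11, 31, 33, 93, 341, 1023
Sum = 1 + 3 + 11 + 31 + 33 + 93 + 341 + 1023 = 1536

σ(1023) = 1536


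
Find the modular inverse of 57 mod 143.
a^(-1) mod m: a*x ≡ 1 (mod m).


Use the extended Euclidean algorithm on (143, 57); each row r = 143*s + 57*t:
r=143, s=1, t=0
r=57, s=0, t=1
q=2: r=29, s=1, t=-2   [143*(1) + 57*(-2) = 29]
q=1: r=28, s=-1, t=3   [143*(-1) + 57*(3) = 28]
q=1: r=1, s=2, t=-5   [143*(2) + 57*(-5) = 1]
q=28: r=0, s=-57, t=143   [143*(-57) + 57*(143) = 0]
GCD = 1 with t = -5, so 57*(-5) ≡ 1 (mod 143)
Inverse = -5 mod 143 = 138
Check: 57 * 138 = 7866 ≡ 1 (mod 143)

57^(-1) ≡ 138 (mod 143)


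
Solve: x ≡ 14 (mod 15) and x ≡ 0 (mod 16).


M = 15*16 = 240
M1 = M/15 = 16, M2 = M/16 = 15
M1^(-1) mod 15 = 1, M2^(-1) mod 16 = 15
x = 14*16*1 + 0*15*15 = 224
224 mod 240 = 224
Check: 224 mod 15 = 14 ✓, 224 mod 16 = 0 ✓

x ≡ 224 (mod 240)


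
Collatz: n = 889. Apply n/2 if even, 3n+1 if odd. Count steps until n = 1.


889 → 2668 → 1334 → 667 → 2002 → 1001 → 3004 → 1502 → 751 → 2254 → 1127 → 3382 → 1691 → 5074 → 2537 → 7612 → 3806 → 1903 → 5710 → 2855 → 8566 → 4283 → 12850 → 6425 → 19276 → 9638 → 4819 → 14458 → 7229 → 21688 → 10844 → 5422 → 2711 → 8134 → 4067 → 12202 → 6101 → 18304 → 9152 → 4576 → 2288 → 1144 → 572 → 286 → 143 → 430 → 215 → 646 → 323 → 970 → 485 → 1456 → 728 → 364 → 182 → 91 → 274 → 137 → 412 → 206 → 103 → 310 → 155 → 466 → 233 → 700 → 350 → 175 → 526 → 263 → 790 → 395 → 1186 → 593 → 1780 → 890 → 445 → 1336 → 668 → 334 → 167 → 502 → 251 → 754 → 377 → 1132 → 566 → 283 → 850 → 425 → 1276 → 638 → 319 → 958 → 479 → 1438 → 719 → 2158 → 1079 → 3238 → 1619 → 4858 → 2429 → 7288 → 3644 → 1822 → 911 → 2734 → 1367 → 4102 → 2051 → 6154 → 3077 → 9232 → 4616 → 2308 → 1154 → 577 → 1732 → 866 → 433 → 1300 → 650 → 325 → 976 → 488 → 244 → 122 → 61 → 184 → 92 → 46 → 23 → 70 → 35 → 106 → 53 → 160 → 80 → 40 → 20 → 10 → 5 → 16 → 8 → 4 → 2 → 1
Total steps = 147

147 steps


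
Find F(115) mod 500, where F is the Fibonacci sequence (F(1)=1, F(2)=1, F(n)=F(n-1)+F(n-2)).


F(k) mod 500 for k=1..115:
1, 1, 2, 3, 5, 8, 13, 21, 34, 55, 89, 144, 233, 377, 110, 487, 97, 84, 181, 265, 446, 211, 157, 368, 25, 393, 418, 311, 229, 40, 269, 309, 78, 387, 465, 352, 317, 169, 486, 155, 141, 296, 437, 233, 170, 403, 73, 476, 49, 25, 74, 99, 173, 272, 445, 217, 162, 379, 41, 420, 461, 381, 342, 223, 65, 288, 353, 141, 494, 135, 129, 264, 393, 157, 50, 207, 257, 464, 221, 185, 406, 91, 497, 88, 85, 173, 258, 431, 189, 120, 309, 429, 238, 167, 405, 72, 477, 49, 26, 75, 101, 176, 277, 453, 230, 183, 413, 96, 9, 105, 114, 219, 333, 52, 385
F(115) mod 500 = 385


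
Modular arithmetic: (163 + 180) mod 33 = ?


163 + 180 = 343
343 mod 33 = 13


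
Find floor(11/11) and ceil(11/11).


11/11 = 1.0000
floor = 1
ceil = 1

floor = 1, ceil = 1


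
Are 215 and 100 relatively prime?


Euclidean algorithm:
215 = 2 * 100 + 15
100 = 6 * 15 + 10
15 = 1 * 10 + 5
10 = 2 * 5 + 0
GCD(215, 100) = 5

No, not coprime (GCD = 5)


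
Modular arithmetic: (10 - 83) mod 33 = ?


10 - 83 = -73
-73 mod 33 = 26


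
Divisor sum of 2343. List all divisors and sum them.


Divisors of 2343: 1, 3, 11, 33, 71, 213, 781, 2343
Sum = 1 + 3 + 11 + 33 + 71 + 213 + 781 + 2343 = 3456

σ(2343) = 3456


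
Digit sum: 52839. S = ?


5 + 2 + 8 + 3 + 9 = 27


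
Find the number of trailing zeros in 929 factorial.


floor(929/5) = 185
floor(929/25) = 37
floor(929/125) = 7
floor(929/625) = 1
Total = 230

230 trailing zeros


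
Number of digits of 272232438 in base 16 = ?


272232438 in base 16 = 1039EFF6
Number of digits = 8

8 digits (base 16)


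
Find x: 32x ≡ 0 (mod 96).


GCD(32, 96) = 32 divides 0
Divide: 1x ≡ 0 (mod 3)
x ≡ 0 (mod 3)


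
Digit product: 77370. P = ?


7 × 7 × 3 × 7 × 0 = 0


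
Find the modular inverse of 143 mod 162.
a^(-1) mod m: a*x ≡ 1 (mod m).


Use the extended Euclidean algorithm on (162, 143); each row r = 162*s + 143*t:
r=162, s=1, t=0
r=143, s=0, t=1
q=1: r=19, s=1, t=-1   [162*(1) + 143*(-1) = 19]
q=7: r=10, s=-7, t=8   [162*(-7) + 143*(8) = 10]
q=1: r=9, s=8, t=-9   [162*(8) + 143*(-9) = 9]
q=1: r=1, s=-15, t=17   [162*(-15) + 143*(17) = 1]
q=9: r=0, s=143, t=-162   [162*(143) + 143*(-162) = 0]
GCD = 1 with t = 17, so 143*(17) ≡ 1 (mod 162)
Inverse = 17 mod 162 = 17
Check: 143 * 17 = 2431 ≡ 1 (mod 162)

143^(-1) ≡ 17 (mod 162)


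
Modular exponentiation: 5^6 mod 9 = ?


5^1 mod 9 = 5
5^2 mod 9 = 7
5^3 mod 9 = 8
5^4 mod 9 = 4
5^5 mod 9 = 2
5^6 mod 9 = 1


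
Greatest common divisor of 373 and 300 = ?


373 = 1 * 300 + 73
300 = 4 * 73 + 8
73 = 9 * 8 + 1
8 = 8 * 1 + 0
GCD = 1


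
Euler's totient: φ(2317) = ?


2317 = 7 × 331
Prime factors: 7, 331
φ(2317) = 2317 × (1-1/7) × (1-1/331)
= 2317 × 6/7 × 330/331 = 1980

φ(2317) = 1980


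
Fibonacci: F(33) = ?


Sequence: 1, 1, 2, 3, 5, 8, 13, 21, 34, 55, 89, 144, 233, 377, 610, 987, 1597, 2584, 4181, 6765, 10946, 17711, 28657, 46368, 75025, 121393, 196418, 317811, 514229, 832040, 1346269, 2178309, 3524578
F(33) = 3524578


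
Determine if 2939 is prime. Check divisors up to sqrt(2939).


Check divisors up to sqrt(2939) = 54.2125
No divisors found.
2939 is prime.

Yes, 2939 is prime


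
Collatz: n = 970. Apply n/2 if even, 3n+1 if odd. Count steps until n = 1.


970 → 485 → 1456 → 728 → 364 → 182 → 91 → 274 → 137 → 412 → 206 → 103 → 310 → 155 → 466 → 233 → 700 → 350 → 175 → 526 → 263 → 790 → 395 → 1186 → 593 → 1780 → 890 → 445 → 1336 → 668 → 334 → 167 → 502 → 251 → 754 → 377 → 1132 → 566 → 283 → 850 → 425 → 1276 → 638 → 319 → 958 → 479 → 1438 → 719 → 2158 → 1079 → 3238 → 1619 → 4858 → 2429 → 7288 → 3644 → 1822 → 911 → 2734 → 1367 → 4102 → 2051 → 6154 → 3077 → 9232 → 4616 → 2308 → 1154 → 577 → 1732 → 866 → 433 → 1300 → 650 → 325 → 976 → 488 → 244 → 122 → 61 → 184 → 92 → 46 → 23 → 70 → 35 → 106 → 53 → 160 → 80 → 40 → 20 → 10 → 5 → 16 → 8 → 4 → 2 → 1
Total steps = 98

98 steps


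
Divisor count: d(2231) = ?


2231 = 23^1 × 97^1
d(2231) = (1+1) × (1+1) = 4

4 divisors


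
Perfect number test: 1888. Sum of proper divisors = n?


Proper divisors of 1888: 1, 2, 4, 8, 16, 32, 59, 118, 236, 472, 944
Sum = 1 + 2 + 4 + 8 + 16 + 32 + 59 + 118 + 236 + 472 + 944 = 1892

No, 1888 is not perfect (1892 ≠ 1888)
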